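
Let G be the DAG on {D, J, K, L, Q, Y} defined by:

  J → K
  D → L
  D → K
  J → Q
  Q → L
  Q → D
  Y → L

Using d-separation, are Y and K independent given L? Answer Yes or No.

No — Y and K are not d-separated given {L}.

Enumerating the 4 paths from Y to K and testing each for blocking by {L}:
  1. Y → L ← Q ← J → K — L:collider[open]; Q:chain[open]; J:fork[open] ⇒ active
  2. Y → L ← Q → D → K — L:collider[open]; Q:fork[open]; D:chain[open] ⇒ active
  3. Y → L ← D → K — L:collider[open]; D:fork[open] ⇒ active
  4. Y → L ← D ← Q ← J → K — L:collider[open]; D:chain[open]; Q:chain[open]; J:fork[open] ⇒ active
At least one path is unblocked, so d-separation fails.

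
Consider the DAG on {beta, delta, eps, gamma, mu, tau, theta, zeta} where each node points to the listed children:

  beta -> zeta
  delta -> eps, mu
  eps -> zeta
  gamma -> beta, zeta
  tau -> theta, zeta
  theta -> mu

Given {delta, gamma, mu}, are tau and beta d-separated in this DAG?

Yes

4 paths connect tau and beta; each must be blocked for d-separation to hold:
  1. tau → theta → mu ← delta → eps → zeta ← gamma → beta — theta:chain[open]; mu:collider[open]; delta:fork[blocks]; eps:chain[open]; zeta:collider[blocks]; gamma:fork[blocks] ⇒ blocked
  2. tau → theta → mu ← delta → eps → zeta ← beta — theta:chain[open]; mu:collider[open]; delta:fork[blocks]; eps:chain[open]; zeta:collider[blocks] ⇒ blocked
  3. tau → zeta ← gamma → beta — zeta:collider[blocks]; gamma:fork[blocks] ⇒ blocked
  4. tau → zeta ← beta — zeta:collider[blocks] ⇒ blocked
Every path is blocked, so tau and beta are d-separated given {delta, gamma, mu}.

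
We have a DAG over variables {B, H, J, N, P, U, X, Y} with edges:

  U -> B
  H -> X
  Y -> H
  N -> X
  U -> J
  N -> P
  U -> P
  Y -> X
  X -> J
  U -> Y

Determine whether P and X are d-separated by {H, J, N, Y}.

4 paths connect P and X; each must be blocked for d-separation to hold:
Path 1: P ← N → X
  N is a fork here and N is conditioned on, so the path is blocked at N.
Path 2: P ← U → J ← X
  U is a fork and U is not conditioned on; J is a collider and J is conditioned on, which opens it — no node blocks this path, so it is active.
Path 3: P ← U → Y → H → X
  Y is a chain here and Y is conditioned on, so the path is blocked at Y.
Path 4: P ← U → Y → X
  Y is a chain here and Y is conditioned on, so the path is blocked at Y.
At least one path is unblocked, so d-separation fails.

No — P and X are not d-separated given {H, J, N, Y}.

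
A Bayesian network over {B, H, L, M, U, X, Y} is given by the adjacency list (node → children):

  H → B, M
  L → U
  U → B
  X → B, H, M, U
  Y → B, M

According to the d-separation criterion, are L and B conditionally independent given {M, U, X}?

We examine all 6 paths between L and B:
  1. L → U → B — U:chain[blocks] ⇒ blocked
  2. L → U ← X → B — U:collider[open]; X:fork[blocks] ⇒ blocked
  3. L → U ← X → M ← Y → B — U:collider[open]; X:fork[blocks]; M:collider[open]; Y:fork[open] ⇒ blocked
  4. L → U ← X → M ← H → B — U:collider[open]; X:fork[blocks]; M:collider[open]; H:fork[open] ⇒ blocked
  5. L → U ← X → H → B — U:collider[open]; X:fork[blocks]; H:chain[open] ⇒ blocked
  6. L → U ← X → H → M ← Y → B — U:collider[open]; X:fork[blocks]; H:chain[open]; M:collider[open]; Y:fork[open] ⇒ blocked
All paths are blocked; L ⊥ B | {M, U, X} holds.

Yes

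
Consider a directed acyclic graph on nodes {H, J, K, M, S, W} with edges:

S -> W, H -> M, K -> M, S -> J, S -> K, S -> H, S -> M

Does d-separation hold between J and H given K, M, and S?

Enumerating the 3 paths from J to H and testing each for blocking by {K, M, S}:
Path 1: J ← S → K → M ← H
  S is a fork here and S is conditioned on, so the path is blocked at S.
Path 2: J ← S → H
  S is a fork here and S is conditioned on, so the path is blocked at S.
Path 3: J ← S → M ← H
  S is a fork here and S is conditioned on, so the path is blocked at S.
Since every path is blocked, d-separation holds.

Yes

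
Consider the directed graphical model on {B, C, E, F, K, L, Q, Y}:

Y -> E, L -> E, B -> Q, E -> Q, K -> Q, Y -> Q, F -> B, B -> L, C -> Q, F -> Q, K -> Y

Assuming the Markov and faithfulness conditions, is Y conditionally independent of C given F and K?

5 paths connect Y and C; each must be blocked for d-separation to hold:
  1. Y → E → Q ← C — E:chain[open]; Q:collider[blocks] ⇒ blocked
  2. Y → E ← L ← B → Q ← C — E:collider[blocks]; L:chain[open]; B:fork[open]; Q:collider[blocks] ⇒ blocked
  3. Y → E ← L ← B ← F → Q ← C — E:collider[blocks]; L:chain[open]; B:chain[open]; F:fork[blocks]; Q:collider[blocks] ⇒ blocked
  4. Y → Q ← C — Q:collider[blocks] ⇒ blocked
  5. Y ← K → Q ← C — K:fork[blocks]; Q:collider[blocks] ⇒ blocked
Since every path is blocked, d-separation holds.

Yes — Y and C are d-separated given {F, K}.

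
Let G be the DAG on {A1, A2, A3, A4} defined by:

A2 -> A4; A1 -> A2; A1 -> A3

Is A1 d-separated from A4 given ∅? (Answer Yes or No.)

No

The only undirected path from A1 to A4 is:
  1. A1 → A2 → A4 — A2:chain[open] ⇒ active
At least one path is unblocked, so d-separation fails.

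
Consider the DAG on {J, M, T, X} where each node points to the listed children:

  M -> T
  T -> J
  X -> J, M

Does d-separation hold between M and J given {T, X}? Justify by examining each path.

Yes

2 paths connect M and J; each must be blocked for d-separation to hold:
Path 1: M ← X → J
  X is a fork here and X is conditioned on, so the path is blocked at X.
Path 2: M → T → J
  T is a chain here and T is conditioned on, so the path is blocked at T.
Since every path is blocked, d-separation holds.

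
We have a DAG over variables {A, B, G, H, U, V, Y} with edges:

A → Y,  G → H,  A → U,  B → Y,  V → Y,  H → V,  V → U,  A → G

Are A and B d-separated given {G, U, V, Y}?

3 paths connect A and B; each must be blocked for d-separation to hold:
Path 1: A → G → H → V → Y ← B
  G is a chain here and G is conditioned on, so the path is blocked at G.
Path 2: A → U ← V → Y ← B
  V is a fork here and V is conditioned on, so the path is blocked at V.
Path 3: A → Y ← B
  Y is a collider and Y is conditioned on, which opens it — no node blocks this path, so it is active.
At least one path is unblocked, so d-separation fails.

No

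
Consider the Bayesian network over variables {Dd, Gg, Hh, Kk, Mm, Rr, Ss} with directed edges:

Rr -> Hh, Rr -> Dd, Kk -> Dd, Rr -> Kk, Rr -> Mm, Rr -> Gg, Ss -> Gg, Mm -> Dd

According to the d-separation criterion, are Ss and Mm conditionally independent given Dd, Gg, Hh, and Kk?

No — Ss and Mm are not d-separated given {Dd, Gg, Hh, Kk}.

Enumerating the 3 paths from Ss to Mm and testing each for blocking by {Dd, Gg, Hh, Kk}:
Path 1: Ss → Gg ← Rr → Mm
  Gg is a collider and Gg is conditioned on, which opens it; Rr is a fork and Rr is not conditioned on — no node blocks this path, so it is active.
Path 2: Ss → Gg ← Rr → Kk → Dd ← Mm
  Kk is a chain here and Kk is conditioned on, so the path is blocked at Kk.
Path 3: Ss → Gg ← Rr → Dd ← Mm
  Gg is a collider and Gg is conditioned on, which opens it; Rr is a fork and Rr is not conditioned on; Dd is a collider and Dd is conditioned on, which opens it — no node blocks this path, so it is active.
Because an active path exists, Ss and Mm are not d-separated.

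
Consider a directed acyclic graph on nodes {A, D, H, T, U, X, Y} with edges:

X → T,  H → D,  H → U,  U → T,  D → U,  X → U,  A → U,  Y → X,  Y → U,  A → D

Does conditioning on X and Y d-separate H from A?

Yes

We examine all 4 paths between H and A:
Path 1: H → U ← A
  U is a collider here and neither U nor any of its descendants is conditioned on, so the collider stays closed — the path is blocked at U.
Path 2: H → U ← D ← A
  U is a collider here and neither U nor any of its descendants is conditioned on, so the collider stays closed — the path is blocked at U.
Path 3: H → D → U ← A
  U is a collider here and neither U nor any of its descendants is conditioned on, so the collider stays closed — the path is blocked at U.
Path 4: H → D ← A
  D is a collider here and neither D nor any of its descendants is conditioned on, so the collider stays closed — the path is blocked at D.
Every path is blocked, so H and A are d-separated given {X, Y}.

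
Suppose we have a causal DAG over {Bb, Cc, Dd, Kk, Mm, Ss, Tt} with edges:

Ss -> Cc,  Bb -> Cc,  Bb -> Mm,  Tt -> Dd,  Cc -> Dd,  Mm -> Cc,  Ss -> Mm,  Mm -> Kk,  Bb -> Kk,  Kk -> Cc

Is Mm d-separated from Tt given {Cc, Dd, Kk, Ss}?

Yes

Enumerating the 6 paths from Mm to Tt and testing each for blocking by {Cc, Dd, Kk, Ss}:
  1. Mm → Kk ← Bb → Cc → Dd ← Tt — Kk:collider[open]; Bb:fork[open]; Cc:chain[blocks]; Dd:collider[open] ⇒ blocked
  2. Mm → Kk → Cc → Dd ← Tt — Kk:chain[blocks]; Cc:chain[blocks]; Dd:collider[open] ⇒ blocked
  3. Mm ← Bb → Kk → Cc → Dd ← Tt — Bb:fork[open]; Kk:chain[blocks]; Cc:chain[blocks]; Dd:collider[open] ⇒ blocked
  4. Mm ← Bb → Cc → Dd ← Tt — Bb:fork[open]; Cc:chain[blocks]; Dd:collider[open] ⇒ blocked
  5. Mm ← Ss → Cc → Dd ← Tt — Ss:fork[blocks]; Cc:chain[blocks]; Dd:collider[open] ⇒ blocked
  6. Mm → Cc → Dd ← Tt — Cc:chain[blocks]; Dd:collider[open] ⇒ blocked
All paths are blocked; Mm ⊥ Tt | {Cc, Dd, Kk, Ss} holds.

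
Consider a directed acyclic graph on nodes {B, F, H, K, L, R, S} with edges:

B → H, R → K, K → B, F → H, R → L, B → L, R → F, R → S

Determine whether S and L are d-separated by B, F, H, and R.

Yes — S and L are d-separated given {B, F, H, R}.

We examine all 3 paths between S and L:
Path 1: S ← R → K → B → L
  R is a fork here and R is conditioned on, so the path is blocked at R.
Path 2: S ← R → L
  R is a fork here and R is conditioned on, so the path is blocked at R.
Path 3: S ← R → F → H ← B → L
  R is a fork here and R is conditioned on, so the path is blocked at R.
Since every path is blocked, d-separation holds.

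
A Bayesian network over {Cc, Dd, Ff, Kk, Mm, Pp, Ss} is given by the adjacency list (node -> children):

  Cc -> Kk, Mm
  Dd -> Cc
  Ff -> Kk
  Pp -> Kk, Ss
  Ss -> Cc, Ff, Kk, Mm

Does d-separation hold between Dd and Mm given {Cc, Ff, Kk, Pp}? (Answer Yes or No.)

No

5 paths connect Dd and Mm; each must be blocked for d-separation to hold:
Path 1: Dd → Cc ← Ss → Mm
  Cc is a collider and Cc is conditioned on, which opens it; Ss is a fork and Ss is not conditioned on — no node blocks this path, so it is active.
Path 2: Dd → Cc → Kk ← Pp → Ss → Mm
  Cc is a chain here and Cc is conditioned on, so the path is blocked at Cc.
Path 3: Dd → Cc → Kk ← Ff ← Ss → Mm
  Cc is a chain here and Cc is conditioned on, so the path is blocked at Cc.
Path 4: Dd → Cc → Kk ← Ss → Mm
  Cc is a chain here and Cc is conditioned on, so the path is blocked at Cc.
Path 5: Dd → Cc → Mm
  Cc is a chain here and Cc is conditioned on, so the path is blocked at Cc.
Because an active path exists, Dd and Mm are not d-separated.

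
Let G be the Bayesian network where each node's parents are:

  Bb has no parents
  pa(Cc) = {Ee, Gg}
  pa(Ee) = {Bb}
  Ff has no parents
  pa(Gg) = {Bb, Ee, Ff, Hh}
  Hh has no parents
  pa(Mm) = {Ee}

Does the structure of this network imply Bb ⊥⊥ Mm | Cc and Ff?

No

Enumerating the 3 paths from Bb to Mm and testing each for blocking by {Cc, Ff}:
  1. Bb → Ee → Mm — Ee:chain[open] ⇒ active
  2. Bb → Gg → Cc ← Ee → Mm — Gg:chain[open]; Cc:collider[open]; Ee:fork[open] ⇒ active
  3. Bb → Gg ← Ee → Mm — Gg:collider[open]; Ee:fork[open] ⇒ active
Because an active path exists, Bb and Mm are not d-separated.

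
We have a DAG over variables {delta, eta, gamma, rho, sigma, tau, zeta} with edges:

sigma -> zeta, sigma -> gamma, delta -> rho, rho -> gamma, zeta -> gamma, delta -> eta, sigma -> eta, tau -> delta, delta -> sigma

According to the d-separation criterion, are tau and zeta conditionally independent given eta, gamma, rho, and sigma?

Enumerating the 6 paths from tau to zeta and testing each for blocking by {eta, gamma, rho, sigma}:
  1. tau → delta → eta ← sigma → gamma ← zeta — delta:chain[open]; eta:collider[open]; sigma:fork[blocks]; gamma:collider[open] ⇒ blocked
  2. tau → delta → eta ← sigma → zeta — delta:chain[open]; eta:collider[open]; sigma:fork[blocks] ⇒ blocked
  3. tau → delta → rho → gamma ← zeta — delta:chain[open]; rho:chain[blocks]; gamma:collider[open] ⇒ blocked
  4. tau → delta → rho → gamma ← sigma → zeta — delta:chain[open]; rho:chain[blocks]; gamma:collider[open]; sigma:fork[blocks] ⇒ blocked
  5. tau → delta → sigma → gamma ← zeta — delta:chain[open]; sigma:chain[blocks]; gamma:collider[open] ⇒ blocked
  6. tau → delta → sigma → zeta — delta:chain[open]; sigma:chain[blocks] ⇒ blocked
Since every path is blocked, d-separation holds.

Yes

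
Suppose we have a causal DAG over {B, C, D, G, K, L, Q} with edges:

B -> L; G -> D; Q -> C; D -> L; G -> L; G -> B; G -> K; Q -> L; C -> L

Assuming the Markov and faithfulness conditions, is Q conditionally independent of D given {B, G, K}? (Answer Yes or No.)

Yes

There are 6 undirected paths between Q and D; checking each against the conditioning set {B, G, K}:
Path 1: Q → C → L ← G → D
  L is a collider here and neither L nor any of its descendants is conditioned on, so the collider stays closed — the path is blocked at L.
Path 2: Q → C → L ← B ← G → D
  L is a collider here and neither L nor any of its descendants is conditioned on, so the collider stays closed — the path is blocked at L.
Path 3: Q → C → L ← D
  L is a collider here and neither L nor any of its descendants is conditioned on, so the collider stays closed — the path is blocked at L.
Path 4: Q → L ← G → D
  L is a collider here and neither L nor any of its descendants is conditioned on, so the collider stays closed — the path is blocked at L.
Path 5: Q → L ← B ← G → D
  L is a collider here and neither L nor any of its descendants is conditioned on, so the collider stays closed — the path is blocked at L.
Path 6: Q → L ← D
  L is a collider here and neither L nor any of its descendants is conditioned on, so the collider stays closed — the path is blocked at L.
Since every path is blocked, d-separation holds.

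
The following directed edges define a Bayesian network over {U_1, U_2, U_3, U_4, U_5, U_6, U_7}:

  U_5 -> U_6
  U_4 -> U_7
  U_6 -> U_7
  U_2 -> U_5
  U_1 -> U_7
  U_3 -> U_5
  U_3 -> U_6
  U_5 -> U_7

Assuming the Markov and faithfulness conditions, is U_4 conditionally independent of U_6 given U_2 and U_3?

We examine all 3 paths between U_4 and U_6:
Path 1: U_4 → U_7 ← U_6
  U_7 is a collider here and neither U_7 nor any of its descendants is conditioned on, so the collider stays closed — the path is blocked at U_7.
Path 2: U_4 → U_7 ← U_5 → U_6
  U_7 is a collider here and neither U_7 nor any of its descendants is conditioned on, so the collider stays closed — the path is blocked at U_7.
Path 3: U_4 → U_7 ← U_5 ← U_3 → U_6
  U_7 is a collider here and neither U_7 nor any of its descendants is conditioned on, so the collider stays closed — the path is blocked at U_7.
Every path is blocked, so U_4 and U_6 are d-separated given {U_2, U_3}.

Yes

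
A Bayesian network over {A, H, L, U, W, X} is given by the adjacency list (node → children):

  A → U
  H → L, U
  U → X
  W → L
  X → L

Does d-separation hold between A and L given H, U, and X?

Yes

2 paths connect A and L; each must be blocked for d-separation to hold:
Path 1: A → U ← H → L
  H is a fork here and H is conditioned on, so the path is blocked at H.
Path 2: A → U → X → L
  U is a chain here and U is conditioned on, so the path is blocked at U.
Since every path is blocked, d-separation holds.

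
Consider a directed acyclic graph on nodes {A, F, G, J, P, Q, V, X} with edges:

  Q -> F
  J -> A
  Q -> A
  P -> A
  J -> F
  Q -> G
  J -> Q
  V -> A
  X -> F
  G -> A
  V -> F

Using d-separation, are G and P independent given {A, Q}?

No — G and P are not d-separated given {A, Q}.

Enumerating the 6 paths from G to P and testing each for blocking by {A, Q}:
  1. G → A ← P — A:collider[open] ⇒ active
  2. G ← Q → A ← P — Q:fork[blocks]; A:collider[open] ⇒ blocked
  3. G ← Q → F ← J → A ← P — Q:fork[blocks]; F:collider[blocks]; J:fork[open]; A:collider[open] ⇒ blocked
  4. G ← Q → F ← V → A ← P — Q:fork[blocks]; F:collider[blocks]; V:fork[open]; A:collider[open] ⇒ blocked
  5. G ← Q ← J → A ← P — Q:chain[blocks]; J:fork[open]; A:collider[open] ⇒ blocked
  6. G ← Q ← J → F ← V → A ← P — Q:chain[blocks]; J:fork[open]; F:collider[blocks]; V:fork[open]; A:collider[open] ⇒ blocked
At least one path is unblocked, so d-separation fails.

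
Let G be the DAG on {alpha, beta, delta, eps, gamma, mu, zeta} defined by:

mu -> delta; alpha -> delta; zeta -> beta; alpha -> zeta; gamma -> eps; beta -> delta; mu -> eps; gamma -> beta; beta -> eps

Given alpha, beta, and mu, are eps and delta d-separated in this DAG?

Enumerating the 5 paths from eps to delta and testing each for blocking by {alpha, beta, mu}:
Path 1: eps ← beta → delta
  beta is a fork here and beta is conditioned on, so the path is blocked at beta.
Path 2: eps ← beta ← zeta ← alpha → delta
  beta is a chain here and beta is conditioned on, so the path is blocked at beta.
Path 3: eps ← gamma → beta → delta
  beta is a chain here and beta is conditioned on, so the path is blocked at beta.
Path 4: eps ← gamma → beta ← zeta ← alpha → delta
  alpha is a fork here and alpha is conditioned on, so the path is blocked at alpha.
Path 5: eps ← mu → delta
  mu is a fork here and mu is conditioned on, so the path is blocked at mu.
Every path is blocked, so eps and delta are d-separated given {alpha, beta, mu}.

Yes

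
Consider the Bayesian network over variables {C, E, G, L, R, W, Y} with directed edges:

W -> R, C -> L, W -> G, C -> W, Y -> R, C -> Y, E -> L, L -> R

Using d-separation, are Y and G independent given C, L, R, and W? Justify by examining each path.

Yes

Enumerating the 4 paths from Y to G and testing each for blocking by {C, L, R, W}:
Path 1: Y ← C → W → G
  C is a fork here and C is conditioned on, so the path is blocked at C.
Path 2: Y ← C → L → R ← W → G
  C is a fork here and C is conditioned on, so the path is blocked at C.
Path 3: Y → R ← W → G
  W is a fork here and W is conditioned on, so the path is blocked at W.
Path 4: Y → R ← L ← C → W → G
  L is a chain here and L is conditioned on, so the path is blocked at L.
Since every path is blocked, d-separation holds.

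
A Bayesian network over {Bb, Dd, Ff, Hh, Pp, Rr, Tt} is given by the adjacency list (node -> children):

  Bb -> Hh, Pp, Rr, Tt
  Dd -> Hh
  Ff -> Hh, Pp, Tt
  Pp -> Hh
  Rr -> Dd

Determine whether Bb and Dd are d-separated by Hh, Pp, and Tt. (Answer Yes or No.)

Enumerating the 6 paths from Bb to Dd and testing each for blocking by {Hh, Pp, Tt}:
Path 1: Bb → Tt ← Ff → Pp → Hh ← Dd
  Pp is a chain here and Pp is conditioned on, so the path is blocked at Pp.
Path 2: Bb → Tt ← Ff → Hh ← Dd
  Tt is a collider and Tt is conditioned on, which opens it; Ff is a fork and Ff is not conditioned on; Hh is a collider and Hh is conditioned on, which opens it — no node blocks this path, so it is active.
Path 3: Bb → Rr → Dd
  Rr is a chain and Rr is not conditioned on — no node blocks this path, so it is active.
Path 4: Bb → Pp ← Ff → Hh ← Dd
  Pp is a collider and Pp is conditioned on, which opens it; Ff is a fork and Ff is not conditioned on; Hh is a collider and Hh is conditioned on, which opens it — no node blocks this path, so it is active.
Path 5: Bb → Pp → Hh ← Dd
  Pp is a chain here and Pp is conditioned on, so the path is blocked at Pp.
Path 6: Bb → Hh ← Dd
  Hh is a collider and Hh is conditioned on, which opens it — no node blocks this path, so it is active.
Since the path Bb → Tt ← Ff → Hh ← Dd is active, Bb and Dd are not d-separated given {Hh, Pp, Tt}.

No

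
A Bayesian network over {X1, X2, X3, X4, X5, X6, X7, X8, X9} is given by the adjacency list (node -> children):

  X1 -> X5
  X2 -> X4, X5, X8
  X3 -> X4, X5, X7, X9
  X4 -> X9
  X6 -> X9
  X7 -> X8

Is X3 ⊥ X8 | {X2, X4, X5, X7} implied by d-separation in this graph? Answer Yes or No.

Yes

Enumerating the 4 paths from X3 to X8 and testing each for blocking by {X2, X4, X5, X7}:
  1. X3 → X7 → X8 — X7:chain[blocks] ⇒ blocked
  2. X3 → X4 ← X2 → X8 — X4:collider[open]; X2:fork[blocks] ⇒ blocked
  3. X3 → X5 ← X2 → X8 — X5:collider[open]; X2:fork[blocks] ⇒ blocked
  4. X3 → X9 ← X4 ← X2 → X8 — X9:collider[blocks]; X4:chain[blocks]; X2:fork[blocks] ⇒ blocked
All paths are blocked; X3 ⊥ X8 | {X2, X4, X5, X7} holds.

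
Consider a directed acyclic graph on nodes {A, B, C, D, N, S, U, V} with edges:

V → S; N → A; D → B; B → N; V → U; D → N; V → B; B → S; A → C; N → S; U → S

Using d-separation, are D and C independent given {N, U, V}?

We examine all 5 paths between D and C:
  1. D → N → A → C — N:chain[blocks]; A:chain[open] ⇒ blocked
  2. D → B ← V → U → S ← N → A → C — B:collider[open]; V:fork[blocks]; U:chain[blocks]; S:collider[blocks]; N:fork[blocks]; A:chain[open] ⇒ blocked
  3. D → B ← V → S ← N → A → C — B:collider[open]; V:fork[blocks]; S:collider[blocks]; N:fork[blocks]; A:chain[open] ⇒ blocked
  4. D → B → N → A → C — B:chain[open]; N:chain[blocks]; A:chain[open] ⇒ blocked
  5. D → B → S ← N → A → C — B:chain[open]; S:collider[blocks]; N:fork[blocks]; A:chain[open] ⇒ blocked
Since every path is blocked, d-separation holds.

Yes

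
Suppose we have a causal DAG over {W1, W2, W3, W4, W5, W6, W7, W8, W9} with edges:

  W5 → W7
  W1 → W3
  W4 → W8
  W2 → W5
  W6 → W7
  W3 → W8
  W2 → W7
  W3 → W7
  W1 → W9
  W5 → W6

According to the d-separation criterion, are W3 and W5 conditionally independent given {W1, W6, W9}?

Yes

Enumerating the 3 paths from W3 to W5 and testing each for blocking by {W1, W6, W9}:
Path 1: W3 → W7 ← W5
  W7 is a collider here and neither W7 nor any of its descendants is conditioned on, so the collider stays closed — the path is blocked at W7.
Path 2: W3 → W7 ← W6 ← W5
  W7 is a collider here and neither W7 nor any of its descendants is conditioned on, so the collider stays closed — the path is blocked at W7.
Path 3: W3 → W7 ← W2 → W5
  W7 is a collider here and neither W7 nor any of its descendants is conditioned on, so the collider stays closed — the path is blocked at W7.
All paths are blocked; W3 ⊥ W5 | {W1, W6, W9} holds.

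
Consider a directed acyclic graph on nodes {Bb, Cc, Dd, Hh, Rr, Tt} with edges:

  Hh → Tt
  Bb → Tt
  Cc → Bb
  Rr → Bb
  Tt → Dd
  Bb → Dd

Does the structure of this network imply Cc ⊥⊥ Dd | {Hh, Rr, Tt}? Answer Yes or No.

We examine all 2 paths between Cc and Dd:
  1. Cc → Bb → Tt → Dd — Bb:chain[open]; Tt:chain[blocks] ⇒ blocked
  2. Cc → Bb → Dd — Bb:chain[open] ⇒ active
Since the path Cc → Bb → Dd is active, Cc and Dd are not d-separated given {Hh, Rr, Tt}.

No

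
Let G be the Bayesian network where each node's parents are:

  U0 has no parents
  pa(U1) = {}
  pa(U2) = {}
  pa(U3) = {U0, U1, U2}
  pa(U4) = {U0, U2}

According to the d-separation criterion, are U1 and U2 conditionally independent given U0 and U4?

Yes

Enumerating the 2 paths from U1 to U2 and testing each for blocking by {U0, U4}:
  1. U1 → U3 ← U0 → U4 ← U2 — U3:collider[blocks]; U0:fork[blocks]; U4:collider[open] ⇒ blocked
  2. U1 → U3 ← U2 — U3:collider[blocks] ⇒ blocked
Every path is blocked, so U1 and U2 are d-separated given {U0, U4}.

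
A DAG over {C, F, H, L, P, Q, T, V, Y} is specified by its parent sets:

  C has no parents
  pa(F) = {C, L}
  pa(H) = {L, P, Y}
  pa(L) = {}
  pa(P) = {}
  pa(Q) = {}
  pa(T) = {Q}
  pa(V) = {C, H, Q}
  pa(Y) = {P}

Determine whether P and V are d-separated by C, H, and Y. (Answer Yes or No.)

We examine all 4 paths between P and V:
Path 1: P → H ← L → F ← C → V
  F is a collider here and neither F nor any of its descendants is conditioned on, so the collider stays closed — the path is blocked at F.
Path 2: P → H → V
  H is a chain here and H is conditioned on, so the path is blocked at H.
Path 3: P → Y → H ← L → F ← C → V
  Y is a chain here and Y is conditioned on, so the path is blocked at Y.
Path 4: P → Y → H → V
  Y is a chain here and Y is conditioned on, so the path is blocked at Y.
Since every path is blocked, d-separation holds.

Yes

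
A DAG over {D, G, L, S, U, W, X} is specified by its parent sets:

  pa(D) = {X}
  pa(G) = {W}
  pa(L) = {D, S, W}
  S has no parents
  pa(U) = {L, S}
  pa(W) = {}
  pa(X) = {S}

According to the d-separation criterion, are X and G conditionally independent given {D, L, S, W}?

Yes — X and G are d-separated given {D, L, S, W}.

We examine all 3 paths between X and G:
Path 1: X → D → L ← W → G
  D is a chain here and D is conditioned on, so the path is blocked at D.
Path 2: X ← S → L ← W → G
  S is a fork here and S is conditioned on, so the path is blocked at S.
Path 3: X ← S → U ← L ← W → G
  S is a fork here and S is conditioned on, so the path is blocked at S.
Since every path is blocked, d-separation holds.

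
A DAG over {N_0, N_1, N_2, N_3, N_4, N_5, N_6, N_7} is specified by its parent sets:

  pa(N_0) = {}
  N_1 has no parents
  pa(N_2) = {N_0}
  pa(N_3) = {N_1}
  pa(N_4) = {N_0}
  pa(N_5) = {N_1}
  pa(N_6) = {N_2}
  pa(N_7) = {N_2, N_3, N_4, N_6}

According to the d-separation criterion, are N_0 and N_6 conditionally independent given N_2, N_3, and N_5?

There are 4 undirected paths between N_0 and N_6; checking each against the conditioning set {N_2, N_3, N_5}:
  1. N_0 → N_4 → N_7 ← N_6 — N_4:chain[open]; N_7:collider[blocks] ⇒ blocked
  2. N_0 → N_4 → N_7 ← N_2 → N_6 — N_4:chain[open]; N_7:collider[blocks]; N_2:fork[blocks] ⇒ blocked
  3. N_0 → N_2 → N_6 — N_2:chain[blocks] ⇒ blocked
  4. N_0 → N_2 → N_7 ← N_6 — N_2:chain[blocks]; N_7:collider[blocks] ⇒ blocked
All paths are blocked; N_0 ⊥ N_6 | {N_2, N_3, N_5} holds.

Yes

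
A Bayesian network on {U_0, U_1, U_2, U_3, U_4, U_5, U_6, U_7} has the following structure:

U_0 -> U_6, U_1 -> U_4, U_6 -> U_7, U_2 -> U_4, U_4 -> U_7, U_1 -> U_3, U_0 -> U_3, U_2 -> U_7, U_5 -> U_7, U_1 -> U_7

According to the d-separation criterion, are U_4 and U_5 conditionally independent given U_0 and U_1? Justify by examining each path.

Yes

Enumerating the 4 paths from U_4 to U_5 and testing each for blocking by {U_0, U_1}:
Path 1: U_4 → U_7 ← U_5
  U_7 is a collider here and neither U_7 nor any of its descendants is conditioned on, so the collider stays closed — the path is blocked at U_7.
Path 2: U_4 ← U_2 → U_7 ← U_5
  U_7 is a collider here and neither U_7 nor any of its descendants is conditioned on, so the collider stays closed — the path is blocked at U_7.
Path 3: U_4 ← U_1 → U_7 ← U_5
  U_1 is a fork here and U_1 is conditioned on, so the path is blocked at U_1.
Path 4: U_4 ← U_1 → U_3 ← U_0 → U_6 → U_7 ← U_5
  U_1 is a fork here and U_1 is conditioned on, so the path is blocked at U_1.
All paths are blocked; U_4 ⊥ U_5 | {U_0, U_1} holds.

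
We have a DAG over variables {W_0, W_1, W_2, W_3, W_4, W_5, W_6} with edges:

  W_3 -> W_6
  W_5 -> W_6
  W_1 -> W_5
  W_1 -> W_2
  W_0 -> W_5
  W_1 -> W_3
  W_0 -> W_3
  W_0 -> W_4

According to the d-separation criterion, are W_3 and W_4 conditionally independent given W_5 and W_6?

No — W_3 and W_4 are not d-separated given {W_5, W_6}.

3 paths connect W_3 and W_4; each must be blocked for d-separation to hold:
Path 1: W_3 ← W_0 → W_4
  W_0 is a fork and W_0 is not conditioned on — no node blocks this path, so it is active.
Path 2: W_3 → W_6 ← W_5 ← W_0 → W_4
  W_5 is a chain here and W_5 is conditioned on, so the path is blocked at W_5.
Path 3: W_3 ← W_1 → W_5 ← W_0 → W_4
  W_1 is a fork and W_1 is not conditioned on; W_5 is a collider and W_5 is conditioned on, which opens it; W_0 is a fork and W_0 is not conditioned on — no node blocks this path, so it is active.
At least one path is unblocked, so d-separation fails.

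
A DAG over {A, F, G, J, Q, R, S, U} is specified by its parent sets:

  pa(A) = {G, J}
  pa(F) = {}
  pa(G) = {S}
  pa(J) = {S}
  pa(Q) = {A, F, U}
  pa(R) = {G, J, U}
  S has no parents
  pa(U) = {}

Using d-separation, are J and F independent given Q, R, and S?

No

Enumerating the 6 paths from J to F and testing each for blocking by {Q, R, S}:
Path 1: J ← S → G → R ← U → Q ← F
  S is a fork here and S is conditioned on, so the path is blocked at S.
Path 2: J ← S → G → A → Q ← F
  S is a fork here and S is conditioned on, so the path is blocked at S.
Path 3: J → R ← U → Q ← F
  R is a collider and R is conditioned on, which opens it; U is a fork and U is not conditioned on; Q is a collider and Q is conditioned on, which opens it — no node blocks this path, so it is active.
Path 4: J → R ← G → A → Q ← F
  R is a collider and R is conditioned on, which opens it; G is a fork and G is not conditioned on; A is a chain and A is not conditioned on; Q is a collider and Q is conditioned on, which opens it — no node blocks this path, so it is active.
Path 5: J → A ← G → R ← U → Q ← F
  A is a collider and its descendant Q is conditioned on, which opens it; G is a fork and G is not conditioned on; R is a collider and R is conditioned on, which opens it; U is a fork and U is not conditioned on; Q is a collider and Q is conditioned on, which opens it — no node blocks this path, so it is active.
Path 6: J → A → Q ← F
  A is a chain and A is not conditioned on; Q is a collider and Q is conditioned on, which opens it — no node blocks this path, so it is active.
Since the path J → R ← U → Q ← F is active, J and F are not d-separated given {Q, R, S}.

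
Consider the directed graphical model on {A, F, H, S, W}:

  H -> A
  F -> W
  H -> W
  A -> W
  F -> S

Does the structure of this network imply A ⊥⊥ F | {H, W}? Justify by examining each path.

We examine all 2 paths between A and F:
Path 1: A → W ← F
  W is a collider and W is conditioned on, which opens it — no node blocks this path, so it is active.
Path 2: A ← H → W ← F
  H is a fork here and H is conditioned on, so the path is blocked at H.
Because an active path exists, A and F are not d-separated.

No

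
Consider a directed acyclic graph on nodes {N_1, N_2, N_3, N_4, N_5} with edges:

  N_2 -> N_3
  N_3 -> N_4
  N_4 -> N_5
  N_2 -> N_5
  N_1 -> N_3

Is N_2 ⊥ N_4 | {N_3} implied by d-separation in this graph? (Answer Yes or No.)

Yes

Enumerating the 2 paths from N_2 to N_4 and testing each for blocking by {N_3}:
Path 1: N_2 → N_5 ← N_4
  N_5 is a collider here and neither N_5 nor any of its descendants is conditioned on, so the collider stays closed — the path is blocked at N_5.
Path 2: N_2 → N_3 → N_4
  N_3 is a chain here and N_3 is conditioned on, so the path is blocked at N_3.
Since every path is blocked, d-separation holds.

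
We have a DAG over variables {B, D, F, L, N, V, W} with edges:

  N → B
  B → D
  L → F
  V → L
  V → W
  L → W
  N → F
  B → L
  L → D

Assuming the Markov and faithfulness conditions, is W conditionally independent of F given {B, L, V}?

Yes

There are 6 undirected paths between W and F; checking each against the conditioning set {B, L, V}:
Path 1: W ← L → F
  L is a fork here and L is conditioned on, so the path is blocked at L.
Path 2: W ← L → D ← B ← N → F
  L is a fork here and L is conditioned on, so the path is blocked at L.
Path 3: W ← L ← B ← N → F
  L is a chain here and L is conditioned on, so the path is blocked at L.
Path 4: W ← V → L → F
  V is a fork here and V is conditioned on, so the path is blocked at V.
Path 5: W ← V → L → D ← B ← N → F
  V is a fork here and V is conditioned on, so the path is blocked at V.
Path 6: W ← V → L ← B ← N → F
  V is a fork here and V is conditioned on, so the path is blocked at V.
Since every path is blocked, d-separation holds.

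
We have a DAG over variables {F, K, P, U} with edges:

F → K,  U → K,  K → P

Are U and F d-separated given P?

No

There is one path between U and F:
  1. U → K ← F — K:collider[open] ⇒ active
Since the path U → K ← F is active, U and F are not d-separated given {P}.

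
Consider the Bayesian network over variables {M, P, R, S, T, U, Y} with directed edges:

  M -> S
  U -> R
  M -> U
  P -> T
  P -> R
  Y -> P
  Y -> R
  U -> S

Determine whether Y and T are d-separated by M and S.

No

There are 2 undirected paths between Y and T; checking each against the conditioning set {M, S}:
Path 1: Y → R ← P → T
  R is a collider here and neither R nor any of its descendants is conditioned on, so the collider stays closed — the path is blocked at R.
Path 2: Y → P → T
  P is a chain and P is not conditioned on — no node blocks this path, so it is active.
At least one path is unblocked, so d-separation fails.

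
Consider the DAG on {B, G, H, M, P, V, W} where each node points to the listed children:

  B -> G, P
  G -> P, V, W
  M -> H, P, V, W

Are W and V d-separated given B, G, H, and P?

6 paths connect W and V; each must be blocked for d-separation to hold:
Path 1: W ← M → P ← B → G → V
  B is a fork here and B is conditioned on, so the path is blocked at B.
Path 2: W ← M → P ← G → V
  G is a fork here and G is conditioned on, so the path is blocked at G.
Path 3: W ← M → V
  M is a fork and M is not conditioned on — no node blocks this path, so it is active.
Path 4: W ← G ← B → P ← M → V
  G is a chain here and G is conditioned on, so the path is blocked at G.
Path 5: W ← G → P ← M → V
  G is a fork here and G is conditioned on, so the path is blocked at G.
Path 6: W ← G → V
  G is a fork here and G is conditioned on, so the path is blocked at G.
At least one path is unblocked, so d-separation fails.

No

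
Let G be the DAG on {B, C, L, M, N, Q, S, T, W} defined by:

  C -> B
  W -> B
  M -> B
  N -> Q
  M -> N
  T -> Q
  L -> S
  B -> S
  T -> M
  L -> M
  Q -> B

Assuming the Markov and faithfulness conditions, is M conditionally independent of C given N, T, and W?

4 paths connect M and C; each must be blocked for d-separation to hold:
Path 1: M → N → Q → B ← C
  N is a chain here and N is conditioned on, so the path is blocked at N.
Path 2: M ← T → Q → B ← C
  T is a fork here and T is conditioned on, so the path is blocked at T.
Path 3: M ← L → S ← B ← C
  S is a collider here and neither S nor any of its descendants is conditioned on, so the collider stays closed — the path is blocked at S.
Path 4: M → B ← C
  B is a collider here and neither B nor any of its descendants is conditioned on, so the collider stays closed — the path is blocked at B.
All paths are blocked; M ⊥ C | {N, T, W} holds.

Yes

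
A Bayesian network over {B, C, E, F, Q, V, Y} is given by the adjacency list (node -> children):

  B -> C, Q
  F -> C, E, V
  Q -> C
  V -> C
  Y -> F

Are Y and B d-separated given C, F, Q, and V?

Yes

Enumerating the 4 paths from Y to B and testing each for blocking by {C, F, Q, V}:
  1. Y → F → C ← Q ← B — F:chain[blocks]; C:collider[open]; Q:chain[blocks] ⇒ blocked
  2. Y → F → C ← B — F:chain[blocks]; C:collider[open] ⇒ blocked
  3. Y → F → V → C ← Q ← B — F:chain[blocks]; V:chain[blocks]; C:collider[open]; Q:chain[blocks] ⇒ blocked
  4. Y → F → V → C ← B — F:chain[blocks]; V:chain[blocks]; C:collider[open] ⇒ blocked
Since every path is blocked, d-separation holds.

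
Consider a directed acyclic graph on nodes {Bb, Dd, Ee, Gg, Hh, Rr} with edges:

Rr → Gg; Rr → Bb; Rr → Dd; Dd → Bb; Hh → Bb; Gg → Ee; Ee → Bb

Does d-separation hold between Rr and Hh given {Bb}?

There are 3 undirected paths between Rr and Hh; checking each against the conditioning set {Bb}:
  1. Rr → Dd → Bb ← Hh — Dd:chain[open]; Bb:collider[open] ⇒ active
  2. Rr → Gg → Ee → Bb ← Hh — Gg:chain[open]; Ee:chain[open]; Bb:collider[open] ⇒ active
  3. Rr → Bb ← Hh — Bb:collider[open] ⇒ active
Because an active path exists, Rr and Hh are not d-separated.

No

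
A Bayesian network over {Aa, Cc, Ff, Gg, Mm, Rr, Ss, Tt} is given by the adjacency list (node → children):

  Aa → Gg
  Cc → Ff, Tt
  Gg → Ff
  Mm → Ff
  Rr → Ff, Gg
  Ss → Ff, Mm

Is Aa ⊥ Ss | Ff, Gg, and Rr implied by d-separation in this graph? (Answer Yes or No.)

There are 4 undirected paths between Aa and Ss; checking each against the conditioning set {Ff, Gg, Rr}:
  1. Aa → Gg → Ff ← Mm ← Ss — Gg:chain[blocks]; Ff:collider[open]; Mm:chain[open] ⇒ blocked
  2. Aa → Gg → Ff ← Ss — Gg:chain[blocks]; Ff:collider[open] ⇒ blocked
  3. Aa → Gg ← Rr → Ff ← Mm ← Ss — Gg:collider[open]; Rr:fork[blocks]; Ff:collider[open]; Mm:chain[open] ⇒ blocked
  4. Aa → Gg ← Rr → Ff ← Ss — Gg:collider[open]; Rr:fork[blocks]; Ff:collider[open] ⇒ blocked
Since every path is blocked, d-separation holds.

Yes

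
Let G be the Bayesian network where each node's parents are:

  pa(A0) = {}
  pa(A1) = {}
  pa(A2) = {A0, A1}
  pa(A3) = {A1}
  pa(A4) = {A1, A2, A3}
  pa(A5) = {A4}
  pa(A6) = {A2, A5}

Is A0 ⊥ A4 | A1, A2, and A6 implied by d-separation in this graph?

Yes — A0 and A4 are d-separated given {A1, A2, A6}.

4 paths connect A0 and A4; each must be blocked for d-separation to hold:
Path 1: A0 → A2 → A4
  A2 is a chain here and A2 is conditioned on, so the path is blocked at A2.
Path 2: A0 → A2 → A6 ← A5 ← A4
  A2 is a chain here and A2 is conditioned on, so the path is blocked at A2.
Path 3: A0 → A2 ← A1 → A4
  A1 is a fork here and A1 is conditioned on, so the path is blocked at A1.
Path 4: A0 → A2 ← A1 → A3 → A4
  A1 is a fork here and A1 is conditioned on, so the path is blocked at A1.
Every path is blocked, so A0 and A4 are d-separated given {A1, A2, A6}.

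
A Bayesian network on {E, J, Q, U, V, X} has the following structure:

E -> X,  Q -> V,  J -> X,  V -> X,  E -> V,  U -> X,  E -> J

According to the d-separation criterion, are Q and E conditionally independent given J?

Yes

There are 3 undirected paths between Q and E; checking each against the conditioning set {J}:
Path 1: Q → V → X ← J ← E
  X is a collider here and neither X nor any of its descendants is conditioned on, so the collider stays closed — the path is blocked at X.
Path 2: Q → V → X ← E
  X is a collider here and neither X nor any of its descendants is conditioned on, so the collider stays closed — the path is blocked at X.
Path 3: Q → V ← E
  V is a collider here and neither V nor any of its descendants is conditioned on, so the collider stays closed — the path is blocked at V.
Since every path is blocked, d-separation holds.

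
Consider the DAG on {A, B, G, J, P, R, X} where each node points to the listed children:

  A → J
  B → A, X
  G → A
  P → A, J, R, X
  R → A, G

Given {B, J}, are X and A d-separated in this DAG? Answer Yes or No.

No — X and A are not d-separated given {B, J}.

Enumerating the 5 paths from X to A and testing each for blocking by {B, J}:
Path 1: X ← B → A
  B is a fork here and B is conditioned on, so the path is blocked at B.
Path 2: X ← P → J ← A
  P is a fork and P is not conditioned on; J is a collider and J is conditioned on, which opens it — no node blocks this path, so it is active.
Path 3: X ← P → A
  P is a fork and P is not conditioned on — no node blocks this path, so it is active.
Path 4: X ← P → R → G → A
  P is a fork and P is not conditioned on; R is a chain and R is not conditioned on; G is a chain and G is not conditioned on — no node blocks this path, so it is active.
Path 5: X ← P → R → A
  P is a fork and P is not conditioned on; R is a chain and R is not conditioned on — no node blocks this path, so it is active.
Because an active path exists, X and A are not d-separated.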